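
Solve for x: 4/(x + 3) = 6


Multiply both sides by (x + 3): 4 = 6(x + 3)
Distribute: 4 = 6x + 18
6x = 4 - 18 = -14
x = -7/3

x = -7/3


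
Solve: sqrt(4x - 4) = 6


Square both sides: 4x - 4 = 6^2 = 36
4x = 36 + 4 = 40
x = 10
Check: sqrt(4*10 - 4) = sqrt(36) = 6 ✓

x = 10


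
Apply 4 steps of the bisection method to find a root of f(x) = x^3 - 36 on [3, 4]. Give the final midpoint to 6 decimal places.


f(x) = x^3 - 36
f(3) = -9 < 0
f(4) = 28 > 0

Step 1: midpoint = (3.000000 + 4.000000)/2 = 3.500000
  f(3.500000) = 6.875000
  f(mid) > 0, so root is in [3.000000, 3.500000]

Step 2: midpoint = (3.000000 + 3.500000)/2 = 3.250000
  f(3.250000) = -1.671875
  f(mid) < 0, so root is in [3.250000, 3.500000]

Step 3: midpoint = (3.250000 + 3.500000)/2 = 3.375000
  f(3.375000) = 2.443359
  f(mid) > 0, so root is in [3.250000, 3.375000]

Step 4: midpoint = (3.250000 + 3.375000)/2 = 3.312500
  f(3.312500) = 0.346924
  f(mid) > 0, so root is in [3.250000, 3.312500]

midpoint = 3.312500


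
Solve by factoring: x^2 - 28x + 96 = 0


We need two numbers that multiply to 96 and add to -28.
Those numbers are -24 and -4 (since (-24) * (-4) = 96 and (-24) + (-4) = -28).
So x^2 - 28x + 96 = (x - 24)(x - 4) = 0
Setting each factor to zero: x = 24 or x = 4

x = 4, x = 24


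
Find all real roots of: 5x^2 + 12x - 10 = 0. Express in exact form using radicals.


Using the quadratic formula: x = (-b ± sqrt(b^2 - 4ac)) / (2a)
Here a = 5, b = 12, c = -10
Discriminant = b^2 - 4ac = 12^2 - 4(5)(-10) = 144 + 200 = 344
Since discriminant = 344 > 0, there are two real roots.
x = (-12 ± 2*sqrt(86)) / 10
Simplifying: x = (-6 ± sqrt(86)) / 5
Numerically: x ≈ 0.6547 or x ≈ -3.0547

x = (-6 + sqrt(86)) / 5 or x = (-6 - sqrt(86)) / 5


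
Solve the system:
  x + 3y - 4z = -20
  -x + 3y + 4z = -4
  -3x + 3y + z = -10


Using Cramer's rule. Expand each determinant along the first row.
D  = 1*[3*1 - 4*3] - 3*[(-1)*1 - 4*(-3)] + (-4)*[(-1)*3 - 3*(-3)]
  = 1*(-9) - 3*(11) + (-4)*(6) = -66
Dx = (-20)*[3*1 - 4*3] - 3*[(-4)*1 - 4*(-10)] + (-4)*[(-4)*3 - 3*(-10)]
  = (-20)*(-9) - 3*(36) + (-4)*(18) = 0
Dy = 1*[(-4)*1 - 4*(-10)] - (-20)*[(-1)*1 - 4*(-3)] + (-4)*[(-1)*(-10) - (-4)*(-3)]
  = 1*(36) - (-20)*(11) + (-4)*(-2) = 264
Dz = 1*[3*(-10) - (-4)*3] - 3*[(-1)*(-10) - (-4)*(-3)] + (-20)*[(-1)*3 - 3*(-3)]
  = 1*(-18) - 3*(-2) + (-20)*(6) = -132
x = Dx/D = 0/-66 = 0, y = Dy/D = 264/-66 = -4, z = Dz/D = -132/-66 = 2
Check eq1: (1)(0) + (3)(-4) + (-4)(2) = -20 = -20 ✓
Check eq2: (-1)(0) + (3)(-4) + (4)(2) = -4 = -4 ✓
Check eq3: (-3)(0) + (3)(-4) + (1)(2) = -10 = -10 ✓

x = 0, y = -4, z = 2


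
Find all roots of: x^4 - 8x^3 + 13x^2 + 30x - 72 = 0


Let p(x) = x^4 - 8x^3 + 13x^2 + 30x - 72. By the rational root theorem (leading coefficient 1), any rational root is an integer divisor of 72: try ±1, ±2, ... in turn.
Test x = 1: value = -36 ≠ 0.
Test x = -1: value = -80 ≠ 0.
Test x = 2: value = -8 ≠ 0.
Test x = -2: value = 0 ✓, so (x + 2) is a factor.
Synthetic division by (x + 2): bring down 1; 1(-2) - 8 = -10; (-10)(-2) + 13 = 33; 33(-2) + 30 = -36; (-36)(-2) - 72 = 0 → quotient x^3 - 10x^2 + 33x - 36, remainder 0.
Continue with the quotient x^3 - 10x^2 + 33x - 36 (candidates must divide 36; re-test x = -2 first in case it repeats).
Test x = -2: value = -150 ≠ 0.
Test x = 3: value = 0 ✓, so (x - 3) is a factor.
Synthetic division by (x - 3): bring down 1; 1(3) - 10 = -7; (-7)(3) + 33 = 12; 12(3) - 36 = 0 → quotient x^2 - 7x + 12, remainder 0.
Solve the quadratic x^2 - 7x + 12 = 0: discriminant = (-7)^2 - 4(1)(12) = 49 - 48 = 1.
sqrt(1) = 1, so x = (7 ± 1)/2: x = 4 or x = 3.
Collecting all roots found:

x = -2, x = 3 (multiplicity 2), x = 4


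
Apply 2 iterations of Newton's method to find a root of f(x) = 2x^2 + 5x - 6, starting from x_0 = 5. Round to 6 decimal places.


Newton's method: x_(n+1) = x_n - f(x_n)/f'(x_n)
f(x) = 2x^2 + 5x - 6
f'(x) = 4x + 5

Iteration 1:
  f(5.000000) = 69.000000
  f'(5.000000) = 25.000000
  x_1 = 5.000000 - (69.000000)/(25.000000) = 2.240000

Iteration 2:
  f(2.240000) = 15.235200
  f'(2.240000) = 13.960000
  x_2 = 2.240000 - (15.235200)/(13.960000) = 1.148653

x_2 = 1.148653


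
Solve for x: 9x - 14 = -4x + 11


Starting with: 9x - 14 = -4x + 11
Move all x terms to left: (9 + 4)x = 11 + 14
Simplify: 13x = 25
Divide both sides by 13: x = 25/13

x = 25/13


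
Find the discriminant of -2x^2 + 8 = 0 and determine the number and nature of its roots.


For ax^2 + bx + c = 0, discriminant D = b^2 - 4ac
Here a = -2, b = 0, c = 8
D = (0)^2 - 4(-2)(8) = 0 + 64 = 64

D = 64 > 0 and is a perfect square (sqrt = 8)
The equation has 2 distinct real rational roots.

Discriminant = 64, 2 distinct real rational roots


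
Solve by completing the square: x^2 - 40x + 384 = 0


Start: x^2 - 40x + 384 = 0
Move constant: x^2 - 40x = -384
Half of -40 is -20, squared is 400
Add 400 to both sides: x^2 - 40x + 400 = 16
(x - 20)^2 = 16
x - 20 = ±4
x = 20 + 4 = 24 or x = 20 - 4 = 16

x = 16, x = 24


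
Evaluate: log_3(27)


We need the exponent such that 3^? = 27
3^3 = 27
Therefore log_3(27) = 3

3


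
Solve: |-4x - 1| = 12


An absolute value equation |expr| = 12 gives two cases:
Case 1: -4x - 1 = 12
  -4x = 13, so x = -13/4
Case 2: -4x - 1 = -12
  -4x = -11, so x = 11/4

x = -13/4, x = 11/4


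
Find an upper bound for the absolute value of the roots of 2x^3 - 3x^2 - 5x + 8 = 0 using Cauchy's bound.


Cauchy's bound: all roots r satisfy |r| <= 1 + max(|a_i/a_n|) for i = 0,...,n-1
where a_n is the leading coefficient.

Coefficients: [2, -3, -5, 8]
Leading coefficient a_n = 2
Ratios |a_i/a_n|: 3/2, 5/2, 4
Maximum ratio: 4
Cauchy's bound: |r| <= 1 + 4 = 5

Upper bound = 5


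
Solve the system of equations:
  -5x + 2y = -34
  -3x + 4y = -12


Using Cramer's rule:
Determinant D = (-5)(4) - (-3)(2) = -20 + 6 = -14
Dx = (-34)(4) - (-12)(2) = -136 + 24 = -112
Dy = (-5)(-12) - (-3)(-34) = 60 - 102 = -42
x = Dx/D = -112/-14 = 8
y = Dy/D = -42/-14 = 3

x = 8, y = 3


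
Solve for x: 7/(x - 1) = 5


Multiply both sides by (x - 1): 7 = 5(x - 1)
Distribute: 7 = 5x - 5
5x = 7 + 5 = 12
x = 12/5

x = 12/5


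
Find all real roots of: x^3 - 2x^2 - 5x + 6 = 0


Let p(x) = x^3 - 2x^2 - 5x + 6. By the rational root theorem (leading coefficient 1), any rational root is an integer divisor of 6: try ±1, ±2, ... in turn.
Test x = 1: value = 0 ✓, so (x - 1) is a factor.
Synthetic division by (x - 1): bring down 1; 1(1) - 2 = -1; (-1)(1) - 5 = -6; (-6)(1) + 6 = 0 → quotient x^2 - x - 6, remainder 0.
Solve the quadratic x^2 - x - 6 = 0: discriminant = (-1)^2 - 4(1)(-6) = 1 + 24 = 25.
sqrt(25) = 5, so x = (1 ± 5)/2: x = 3 or x = -2.

x = -2, x = 1, x = 3


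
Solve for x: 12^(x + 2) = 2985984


Express both sides with the same base.
2985984 = 12^6
Since the bases match, equate exponents: x + 2 = 6
So x = 6 - (2) = 4

x = 4


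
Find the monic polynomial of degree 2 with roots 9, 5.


A monic polynomial with roots 9, 5 is:
p(x) = (x - 9)(x - 5)
After multiplying by (x - 9): x - 9
After multiplying by (x - 5): x^2 - 14x + 45

x^2 - 14x + 45


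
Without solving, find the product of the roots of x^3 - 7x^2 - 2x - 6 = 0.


By Vieta's formulas for x^3 + bx^2 + cx + d = 0:
  r1 + r2 + r3 = -b/a = 7
  r1*r2 + r1*r3 + r2*r3 = c/a = -2
  r1*r2*r3 = -d/a = 6


Product = 6


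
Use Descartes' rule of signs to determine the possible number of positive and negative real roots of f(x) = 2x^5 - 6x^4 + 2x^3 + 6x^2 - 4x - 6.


Descartes' rule of signs:

For positive roots, count sign changes in f(x) = 2x^5 - 6x^4 + 2x^3 + 6x^2 - 4x - 6:
Signs of coefficients: +, -, +, +, -, -
Number of sign changes: 3
Possible positive real roots: 3, 1

For negative roots, examine f(-x) = -2x^5 - 6x^4 - 2x^3 + 6x^2 + 4x - 6:
Signs of coefficients: -, -, -, +, +, -
Number of sign changes: 2
Possible negative real roots: 2, 0

Positive roots: 3 or 1; Negative roots: 2 or 0


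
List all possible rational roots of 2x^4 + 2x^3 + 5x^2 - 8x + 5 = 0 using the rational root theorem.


Rational root theorem: possible roots are ±p/q where:
  p divides the constant term (5): p ∈ {1, 5}
  q divides the leading coefficient (2): q ∈ {1, 2}

All possible rational roots: -5, -5/2, -1, -1/2, 1/2, 1, 5/2, 5

-5, -5/2, -1, -1/2, 1/2, 1, 5/2, 5


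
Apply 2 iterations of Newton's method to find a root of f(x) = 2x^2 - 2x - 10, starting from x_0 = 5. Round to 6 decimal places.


Newton's method: x_(n+1) = x_n - f(x_n)/f'(x_n)
f(x) = 2x^2 - 2x - 10
f'(x) = 4x - 2

Iteration 1:
  f(5.000000) = 30.000000
  f'(5.000000) = 18.000000
  x_1 = 5.000000 - (30.000000)/(18.000000) = 3.333333

Iteration 2:
  f(3.333333) = 5.555556
  f'(3.333333) = 11.333333
  x_2 = 3.333333 - (5.555556)/(11.333333) = 2.843137

x_2 = 2.843137


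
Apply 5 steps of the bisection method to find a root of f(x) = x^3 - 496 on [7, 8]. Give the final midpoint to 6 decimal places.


f(x) = x^3 - 496
f(7) = -153 < 0
f(8) = 16 > 0

Step 1: midpoint = (7.000000 + 8.000000)/2 = 7.500000
  f(7.500000) = -74.125000
  f(mid) < 0, so root is in [7.500000, 8.000000]

Step 2: midpoint = (7.500000 + 8.000000)/2 = 7.750000
  f(7.750000) = -30.515625
  f(mid) < 0, so root is in [7.750000, 8.000000]

Step 3: midpoint = (7.750000 + 8.000000)/2 = 7.875000
  f(7.875000) = -7.626953
  f(mid) < 0, so root is in [7.875000, 8.000000]

Step 4: midpoint = (7.875000 + 8.000000)/2 = 7.937500
  f(7.937500) = 4.093506
  f(mid) > 0, so root is in [7.875000, 7.937500]

Step 5: midpoint = (7.875000 + 7.937500)/2 = 7.906250
  f(7.906250) = -1.789886
  f(mid) < 0, so root is in [7.906250, 7.937500]

midpoint = 7.906250


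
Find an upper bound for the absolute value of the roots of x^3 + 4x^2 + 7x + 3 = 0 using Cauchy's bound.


Cauchy's bound: all roots r satisfy |r| <= 1 + max(|a_i/a_n|) for i = 0,...,n-1
where a_n is the leading coefficient.

Coefficients: [1, 4, 7, 3]
Leading coefficient a_n = 1
Ratios |a_i/a_n|: 4, 7, 3
Maximum ratio: 7
Cauchy's bound: |r| <= 1 + 7 = 8

Upper bound = 8


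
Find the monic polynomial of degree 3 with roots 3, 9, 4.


A monic polynomial with roots 3, 9, 4 is:
p(x) = (x - 3)(x - 9)(x - 4)
After multiplying by (x - 3): x - 3
After multiplying by (x - 9): x^2 - 12x + 27
After multiplying by (x - 4): x^3 - 16x^2 + 75x - 108

x^3 - 16x^2 + 75x - 108


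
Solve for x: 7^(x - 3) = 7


Express both sides with the same base.
7 = 7^1
Since the bases match, equate exponents: x - 3 = 1
So x = 1 - (-3) = 4

x = 4


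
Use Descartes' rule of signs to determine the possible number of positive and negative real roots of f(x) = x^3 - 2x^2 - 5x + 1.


Descartes' rule of signs:

For positive roots, count sign changes in f(x) = x^3 - 2x^2 - 5x + 1:
Signs of coefficients: +, -, -, +
Number of sign changes: 2
Possible positive real roots: 2, 0

For negative roots, examine f(-x) = -x^3 - 2x^2 + 5x + 1:
Signs of coefficients: -, -, +, +
Number of sign changes: 1
Possible negative real roots: 1

Positive roots: 2 or 0; Negative roots: 1


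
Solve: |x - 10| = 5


An absolute value equation |expr| = 5 gives two cases:
Case 1: x - 10 = 5
  x = 15, so x = 15
Case 2: x - 10 = -5
  x = 5, so x = 5

x = 5, x = 15


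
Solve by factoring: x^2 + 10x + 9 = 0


We need two numbers that multiply to 9 and add to 10.
Those numbers are 1 and 9 (since 1 * 9 = 9 and 1 + 9 = 10).
So x^2 + 10x + 9 = (x + 1)(x + 9) = 0
Setting each factor to zero: x = -1 or x = -9

x = -9, x = -1


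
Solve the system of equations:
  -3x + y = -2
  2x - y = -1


Using Cramer's rule:
Determinant D = (-3)(-1) - (2)(1) = 3 - 2 = 1
Dx = (-2)(-1) - (-1)(1) = 2 + 1 = 3
Dy = (-3)(-1) - (2)(-2) = 3 + 4 = 7
x = Dx/D = 3/1 = 3
y = Dy/D = 7/1 = 7

x = 3, y = 7


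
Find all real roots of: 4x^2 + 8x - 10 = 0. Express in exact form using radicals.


Using the quadratic formula: x = (-b ± sqrt(b^2 - 4ac)) / (2a)
Here a = 4, b = 8, c = -10
Discriminant = b^2 - 4ac = 8^2 - 4(4)(-10) = 64 + 160 = 224
Since discriminant = 224 > 0, there are two real roots.
x = (-8 ± 4*sqrt(14)) / 8
Simplifying: x = (-2 ± sqrt(14)) / 2
Numerically: x ≈ 0.8708 or x ≈ -2.8708

x = (-2 + sqrt(14)) / 2 or x = (-2 - sqrt(14)) / 2


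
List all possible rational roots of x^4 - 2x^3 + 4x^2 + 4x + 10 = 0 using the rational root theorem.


Rational root theorem: possible roots are ±p/q where:
  p divides the constant term (10): p ∈ {1, 2, 5, 10}
  q divides the leading coefficient (1): q ∈ {1}

All possible rational roots: -10, -5, -2, -1, 1, 2, 5, 10

-10, -5, -2, -1, 1, 2, 5, 10


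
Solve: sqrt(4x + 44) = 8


Square both sides: 4x + 44 = 8^2 = 64
4x = 64 - 44 = 20
x = 5
Check: sqrt(4*5 + 44) = sqrt(64) = 8 ✓

x = 5


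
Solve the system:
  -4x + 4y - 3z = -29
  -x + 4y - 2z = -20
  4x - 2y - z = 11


Using Cramer's rule. Expand each determinant along the first row.
D  = (-4)*[4*(-1) - (-2)*(-2)] - 4*[(-1)*(-1) - (-2)*4] + (-3)*[(-1)*(-2) - 4*4]
  = (-4)*(-8) - 4*(9) + (-3)*(-14) = 38
Dx = (-29)*[4*(-1) - (-2)*(-2)] - 4*[(-20)*(-1) - (-2)*11] + (-3)*[(-20)*(-2) - 4*11]
  = (-29)*(-8) - 4*(42) + (-3)*(-4) = 76
Dy = (-4)*[(-20)*(-1) - (-2)*11] - (-29)*[(-1)*(-1) - (-2)*4] + (-3)*[(-1)*11 - (-20)*4]
  = (-4)*(42) - (-29)*(9) + (-3)*(69) = -114
Dz = (-4)*[4*11 - (-20)*(-2)] - 4*[(-1)*11 - (-20)*4] + (-29)*[(-1)*(-2) - 4*4]
  = (-4)*(4) - 4*(69) + (-29)*(-14) = 114
x = Dx/D = 76/38 = 2, y = Dy/D = -114/38 = -3, z = Dz/D = 114/38 = 3
Check eq1: (-4)(2) + (4)(-3) + (-3)(3) = -29 = -29 ✓
Check eq2: (-1)(2) + (4)(-3) + (-2)(3) = -20 = -20 ✓
Check eq3: (4)(2) + (-2)(-3) + (-1)(3) = 11 = 11 ✓

x = 2, y = -3, z = 3


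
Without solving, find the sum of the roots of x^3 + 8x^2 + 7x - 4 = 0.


By Vieta's formulas for x^3 + bx^2 + cx + d = 0:
  r1 + r2 + r3 = -b/a = -8
  r1*r2 + r1*r3 + r2*r3 = c/a = 7
  r1*r2*r3 = -d/a = 4


Sum = -8


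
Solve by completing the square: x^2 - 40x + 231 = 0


Start: x^2 - 40x + 231 = 0
Move constant: x^2 - 40x = -231
Half of -40 is -20, squared is 400
Add 400 to both sides: x^2 - 40x + 400 = 169
(x - 20)^2 = 169
x - 20 = ±13
x = 20 + 13 = 33 or x = 20 - 13 = 7

x = 7, x = 33


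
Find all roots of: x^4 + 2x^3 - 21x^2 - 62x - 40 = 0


Let p(x) = x^4 + 2x^3 - 21x^2 - 62x - 40. By the rational root theorem (leading coefficient 1), any rational root is an integer divisor of 40: try ±1, ±2, ... in turn.
Test x = 1: value = -120 ≠ 0.
Test x = -1: value = 0 ✓, so (x + 1) is a factor.
Synthetic division by (x + 1): bring down 1; 1(-1) + 2 = 1; 1(-1) - 21 = -22; (-22)(-1) - 62 = -40; (-40)(-1) - 40 = 0 → quotient x^3 + x^2 - 22x - 40, remainder 0.
Continue with the quotient x^3 + x^2 - 22x - 40 (candidates must divide 40; re-test x = -1 first in case it repeats).
Test x = -1: value = -18 ≠ 0.
Test x = 2: value = -72 ≠ 0.
Test x = -2: value = 0 ✓, so (x + 2) is a factor.
Synthetic division by (x + 2): bring down 1; 1(-2) + 1 = -1; (-1)(-2) - 22 = -20; (-20)(-2) - 40 = 0 → quotient x^2 - x - 20, remainder 0.
Solve the quadratic x^2 - x - 20 = 0: discriminant = (-1)^2 - 4(1)(-20) = 1 + 80 = 81.
sqrt(81) = 9, so x = (1 ± 9)/2: x = 5 or x = -4.
Collecting all roots found:

x = -4, x = -2, x = -1, x = 5


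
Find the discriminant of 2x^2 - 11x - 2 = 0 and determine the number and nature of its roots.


For ax^2 + bx + c = 0, discriminant D = b^2 - 4ac
Here a = 2, b = -11, c = -2
D = (-11)^2 - 4(2)(-2) = 121 + 16 = 137

D = 137 > 0 but not a perfect square
The equation has 2 distinct real irrational roots.

Discriminant = 137, 2 distinct real irrational roots


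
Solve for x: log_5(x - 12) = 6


Convert to exponential form: x - 12 = 5^6 = 15625
x = 15625 + 12 = 15637
Check: log_5(15637 - 12) = log_5(15625) = log_5(15625) = 6 ✓

x = 15637


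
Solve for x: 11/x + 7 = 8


Subtract 7 from both sides: 11/x = 1
Multiply both sides by x: 11 = 1 * x
Divide by 1: x = 11

x = 11


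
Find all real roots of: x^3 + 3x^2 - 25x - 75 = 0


Let p(x) = x^3 + 3x^2 - 25x - 75. By the rational root theorem (leading coefficient 1), any rational root is an integer divisor of 75: try ±1, ±2, ... in turn.
Test x = 1: value = -96 ≠ 0.
Test x = -1: value = -48 ≠ 0.
Test x = 3: value = -96 ≠ 0.
Test x = -3: value = 0 ✓, so (x + 3) is a factor.
Synthetic division by (x + 3): bring down 1; 1(-3) + 3 = 0; 0(-3) - 25 = -25; (-25)(-3) - 75 = 0 → quotient x^2 - 25, remainder 0.
Solve the quadratic x^2 - 25 = 0: discriminant = 0^2 - 4(1)(-25) = 0 + 100 = 100.
sqrt(100) = 10, so x = (0 ± 10)/2: x = 5 or x = -5.

x = -5, x = -3, x = 5


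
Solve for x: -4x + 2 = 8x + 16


Starting with: -4x + 2 = 8x + 16
Move all x terms to left: (-4 - 8)x = 16 - 2
Simplify: -12x = 14
Divide both sides by -12: x = -7/6

x = -7/6


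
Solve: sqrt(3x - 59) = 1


Square both sides: 3x - 59 = 1^2 = 1
3x = 1 + 59 = 60
x = 20
Check: sqrt(3*20 - 59) = sqrt(1) = 1 ✓

x = 20


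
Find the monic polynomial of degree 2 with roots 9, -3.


A monic polynomial with roots 9, -3 is:
p(x) = (x - 9)(x + 3)
After multiplying by (x - 9): x - 9
After multiplying by (x + 3): x^2 - 6x - 27

x^2 - 6x - 27


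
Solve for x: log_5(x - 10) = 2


Convert to exponential form: x - 10 = 5^2 = 25
x = 25 + 10 = 35
Check: log_5(35 - 10) = log_5(25) = log_5(25) = 2 ✓

x = 35


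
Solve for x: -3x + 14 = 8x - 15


Starting with: -3x + 14 = 8x - 15
Move all x terms to left: (-3 - 8)x = -15 - 14
Simplify: -11x = -29
Divide both sides by -11: x = 29/11

x = 29/11


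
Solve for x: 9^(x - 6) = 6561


Express both sides with the same base.
6561 = 9^4
Since the bases match, equate exponents: x - 6 = 4
So x = 4 - (-6) = 10

x = 10


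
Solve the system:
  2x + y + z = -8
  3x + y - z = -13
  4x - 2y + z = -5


Using Cramer's rule. Expand each determinant along the first row.
D  = 2*[1*1 - (-1)*(-2)] - 1*[3*1 - (-1)*4] + 1*[3*(-2) - 1*4]
  = 2*(-1) - 1*(7) + 1*(-10) = -19
Dx = (-8)*[1*1 - (-1)*(-2)] - 1*[(-13)*1 - (-1)*(-5)] + 1*[(-13)*(-2) - 1*(-5)]
  = (-8)*(-1) - 1*(-18) + 1*(31) = 57
Dy = 2*[(-13)*1 - (-1)*(-5)] - (-8)*[3*1 - (-1)*4] + 1*[3*(-5) - (-13)*4]
  = 2*(-18) - (-8)*(7) + 1*(37) = 57
Dz = 2*[1*(-5) - (-13)*(-2)] - 1*[3*(-5) - (-13)*4] + (-8)*[3*(-2) - 1*4]
  = 2*(-31) - 1*(37) + (-8)*(-10) = -19
x = Dx/D = 57/-19 = -3, y = Dy/D = 57/-19 = -3, z = Dz/D = -19/-19 = 1
Check eq1: (2)(-3) + (1)(-3) + (1)(1) = -8 = -8 ✓
Check eq2: (3)(-3) + (1)(-3) + (-1)(1) = -13 = -13 ✓
Check eq3: (4)(-3) + (-2)(-3) + (1)(1) = -5 = -5 ✓

x = -3, y = -3, z = 1


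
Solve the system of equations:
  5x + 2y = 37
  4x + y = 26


Using Cramer's rule:
Determinant D = (5)(1) - (4)(2) = 5 - 8 = -3
Dx = (37)(1) - (26)(2) = 37 - 52 = -15
Dy = (5)(26) - (4)(37) = 130 - 148 = -18
x = Dx/D = -15/-3 = 5
y = Dy/D = -18/-3 = 6

x = 5, y = 6


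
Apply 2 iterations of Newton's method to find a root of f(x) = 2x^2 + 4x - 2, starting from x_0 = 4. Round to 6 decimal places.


Newton's method: x_(n+1) = x_n - f(x_n)/f'(x_n)
f(x) = 2x^2 + 4x - 2
f'(x) = 4x + 4

Iteration 1:
  f(4.000000) = 46.000000
  f'(4.000000) = 20.000000
  x_1 = 4.000000 - (46.000000)/(20.000000) = 1.700000

Iteration 2:
  f(1.700000) = 10.580000
  f'(1.700000) = 10.800000
  x_2 = 1.700000 - (10.580000)/(10.800000) = 0.720370

x_2 = 0.720370


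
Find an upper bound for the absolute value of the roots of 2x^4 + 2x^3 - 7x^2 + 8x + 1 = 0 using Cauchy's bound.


Cauchy's bound: all roots r satisfy |r| <= 1 + max(|a_i/a_n|) for i = 0,...,n-1
where a_n is the leading coefficient.

Coefficients: [2, 2, -7, 8, 1]
Leading coefficient a_n = 2
Ratios |a_i/a_n|: 1, 7/2, 4, 1/2
Maximum ratio: 4
Cauchy's bound: |r| <= 1 + 4 = 5

Upper bound = 5


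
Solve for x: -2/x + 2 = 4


Subtract 2 from both sides: -2/x = 2
Multiply both sides by x: -2 = 2 * x
Divide by 2: x = -1

x = -1


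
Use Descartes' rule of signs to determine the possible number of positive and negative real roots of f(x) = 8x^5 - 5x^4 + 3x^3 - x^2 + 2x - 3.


Descartes' rule of signs:

For positive roots, count sign changes in f(x) = 8x^5 - 5x^4 + 3x^3 - x^2 + 2x - 3:
Signs of coefficients: +, -, +, -, +, -
Number of sign changes: 5
Possible positive real roots: 5, 3, 1

For negative roots, examine f(-x) = -8x^5 - 5x^4 - 3x^3 - x^2 - 2x - 3:
Signs of coefficients: -, -, -, -, -, -
Number of sign changes: 0
Possible negative real roots: 0

Positive roots: 5 or 3 or 1; Negative roots: 0


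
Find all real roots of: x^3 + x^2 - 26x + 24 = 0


Let p(x) = x^3 + x^2 - 26x + 24. By the rational root theorem (leading coefficient 1), any rational root is an integer divisor of 24: try ±1, ±2, ... in turn.
Test x = 1: value = 0 ✓, so (x - 1) is a factor.
Synthetic division by (x - 1): bring down 1; 1(1) + 1 = 2; 2(1) - 26 = -24; (-24)(1) + 24 = 0 → quotient x^2 + 2x - 24, remainder 0.
Solve the quadratic x^2 + 2x - 24 = 0: discriminant = 2^2 - 4(1)(-24) = 4 + 96 = 100.
sqrt(100) = 10, so x = (-2 ± 10)/2: x = 4 or x = -6.

x = -6, x = 1, x = 4


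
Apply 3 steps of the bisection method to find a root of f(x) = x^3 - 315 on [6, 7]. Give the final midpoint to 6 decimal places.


f(x) = x^3 - 315
f(6) = -99 < 0
f(7) = 28 > 0

Step 1: midpoint = (6.000000 + 7.000000)/2 = 6.500000
  f(6.500000) = -40.375000
  f(mid) < 0, so root is in [6.500000, 7.000000]

Step 2: midpoint = (6.500000 + 7.000000)/2 = 6.750000
  f(6.750000) = -7.453125
  f(mid) < 0, so root is in [6.750000, 7.000000]

Step 3: midpoint = (6.750000 + 7.000000)/2 = 6.875000
  f(6.875000) = 9.951172
  f(mid) > 0, so root is in [6.750000, 6.875000]

midpoint = 6.875000


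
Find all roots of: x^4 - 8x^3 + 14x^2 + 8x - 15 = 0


Let p(x) = x^4 - 8x^3 + 14x^2 + 8x - 15. By the rational root theorem (leading coefficient 1), any rational root is an integer divisor of 15: try ±1, ±2, ... in turn.
Test x = 1: value = 0 ✓, so (x - 1) is a factor.
Synthetic division by (x - 1): bring down 1; 1(1) - 8 = -7; (-7)(1) + 14 = 7; 7(1) + 8 = 15; 15(1) - 15 = 0 → quotient x^3 - 7x^2 + 7x + 15, remainder 0.
Continue with the quotient x^3 - 7x^2 + 7x + 15 (candidates must divide 15; re-test x = 1 first in case it repeats).
Test x = 1: value = 16 ≠ 0.
Test x = -1: value = 0 ✓, so (x + 1) is a factor.
Synthetic division by (x + 1): bring down 1; 1(-1) - 7 = -8; (-8)(-1) + 7 = 15; 15(-1) + 15 = 0 → quotient x^2 - 8x + 15, remainder 0.
Solve the quadratic x^2 - 8x + 15 = 0: discriminant = (-8)^2 - 4(1)(15) = 64 - 60 = 4.
sqrt(4) = 2, so x = (8 ± 2)/2: x = 5 or x = 3.
Collecting all roots found:

x = -1, x = 1, x = 3, x = 5


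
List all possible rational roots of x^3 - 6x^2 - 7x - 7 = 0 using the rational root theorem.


Rational root theorem: possible roots are ±p/q where:
  p divides the constant term (-7): p ∈ {1, 7}
  q divides the leading coefficient (1): q ∈ {1}

All possible rational roots: -7, -1, 1, 7

-7, -1, 1, 7


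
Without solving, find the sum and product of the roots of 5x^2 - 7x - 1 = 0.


By Vieta's formulas for ax^2 + bx + c = 0:
  Sum of roots = -b/a
  Product of roots = c/a

Here a = 5, b = -7, c = -1
Sum = -(-7)/5 = 7/5
Product = -1/5 = -1/5

Sum = 7/5, Product = -1/5


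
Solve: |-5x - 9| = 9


An absolute value equation |expr| = 9 gives two cases:
Case 1: -5x - 9 = 9
  -5x = 18, so x = -18/5
Case 2: -5x - 9 = -9
  -5x = 0, so x = 0

x = -18/5, x = 0


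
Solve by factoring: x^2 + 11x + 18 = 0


We need two numbers that multiply to 18 and add to 11.
Those numbers are 9 and 2 (since 9 * 2 = 18 and 9 + 2 = 11).
So x^2 + 11x + 18 = (x + 9)(x + 2) = 0
Setting each factor to zero: x = -9 or x = -2

x = -9, x = -2


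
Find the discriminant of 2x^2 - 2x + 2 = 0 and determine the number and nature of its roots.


For ax^2 + bx + c = 0, discriminant D = b^2 - 4ac
Here a = 2, b = -2, c = 2
D = (-2)^2 - 4(2)(2) = 4 - 16 = -12

D = -12 < 0
The equation has no real roots (2 complex conjugate roots).

Discriminant = -12, no real roots (2 complex conjugate roots)


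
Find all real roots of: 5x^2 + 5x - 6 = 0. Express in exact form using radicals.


Using the quadratic formula: x = (-b ± sqrt(b^2 - 4ac)) / (2a)
Here a = 5, b = 5, c = -6
Discriminant = b^2 - 4ac = 5^2 - 4(5)(-6) = 25 + 120 = 145
Since discriminant = 145 > 0, there are two real roots.
x = (-5 ± sqrt(145)) / 10
Numerically: x ≈ 0.7042 or x ≈ -1.7042

x = (-5 + sqrt(145)) / 10 or x = (-5 - sqrt(145)) / 10


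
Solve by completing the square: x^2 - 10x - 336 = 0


Start: x^2 - 10x - 336 = 0
Move constant: x^2 - 10x = 336
Half of -10 is -5, squared is 25
Add 25 to both sides: x^2 - 10x + 25 = 361
(x - 5)^2 = 361
x - 5 = ±19
x = 5 + 19 = 24 or x = 5 - 19 = -14

x = -14, x = 24


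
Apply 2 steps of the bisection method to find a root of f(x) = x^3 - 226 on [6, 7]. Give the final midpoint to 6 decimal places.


f(x) = x^3 - 226
f(6) = -10 < 0
f(7) = 117 > 0

Step 1: midpoint = (6.000000 + 7.000000)/2 = 6.500000
  f(6.500000) = 48.625000
  f(mid) > 0, so root is in [6.000000, 6.500000]

Step 2: midpoint = (6.000000 + 6.500000)/2 = 6.250000
  f(6.250000) = 18.140625
  f(mid) > 0, so root is in [6.000000, 6.250000]

midpoint = 6.250000


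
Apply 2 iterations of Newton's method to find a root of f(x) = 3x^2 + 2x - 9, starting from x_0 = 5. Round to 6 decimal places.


Newton's method: x_(n+1) = x_n - f(x_n)/f'(x_n)
f(x) = 3x^2 + 2x - 9
f'(x) = 6x + 2

Iteration 1:
  f(5.000000) = 76.000000
  f'(5.000000) = 32.000000
  x_1 = 5.000000 - (76.000000)/(32.000000) = 2.625000

Iteration 2:
  f(2.625000) = 16.921875
  f'(2.625000) = 17.750000
  x_2 = 2.625000 - (16.921875)/(17.750000) = 1.671655

x_2 = 1.671655


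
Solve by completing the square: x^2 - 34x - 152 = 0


Start: x^2 - 34x - 152 = 0
Move constant: x^2 - 34x = 152
Half of -34 is -17, squared is 289
Add 289 to both sides: x^2 - 34x + 289 = 441
(x - 17)^2 = 441
x - 17 = ±21
x = 17 + 21 = 38 or x = 17 - 21 = -4

x = -4, x = 38


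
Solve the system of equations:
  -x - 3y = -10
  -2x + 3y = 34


Using Cramer's rule:
Determinant D = (-1)(3) - (-2)(-3) = -3 - 6 = -9
Dx = (-10)(3) - (34)(-3) = -30 + 102 = 72
Dy = (-1)(34) - (-2)(-10) = -34 - 20 = -54
x = Dx/D = 72/-9 = -8
y = Dy/D = -54/-9 = 6

x = -8, y = 6


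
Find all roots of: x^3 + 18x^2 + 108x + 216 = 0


Let p(x) = x^3 + 18x^2 + 108x + 216. By the rational root theorem (leading coefficient 1), any rational root is an integer divisor of 216: try ±1, ±2, ... in turn.
Test x = 1: value = 343 ≠ 0.
Test x = -1: value = 125 ≠ 0.
Test x = 2: value = 512 ≠ 0.
Test x = -2: value = 64 ≠ 0.
Test x = 3: value = 729 ≠ 0.
Test x = -3: value = 27 ≠ 0.
Test x = 4: value = 1000 ≠ 0.
Test x = -4: value = 8 ≠ 0.
Test x = 6: value = 1728 ≠ 0.
Test x = -6: value = 0 ✓, so (x + 6) is a factor.
Synthetic division by (x + 6): bring down 1; 1(-6) + 18 = 12; 12(-6) + 108 = 36; 36(-6) + 216 = 0 → quotient x^2 + 12x + 36, remainder 0.
Solve the quadratic x^2 + 12x + 36 = 0: discriminant = 12^2 - 4(1)(36) = 144 - 144 = 0.
Discriminant = 0, so a double root: x = -12/2 = -6.
Collecting all roots found:

x = -6 (multiplicity 3)


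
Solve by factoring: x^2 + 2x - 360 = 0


We need two numbers that multiply to -360 and add to 2.
Those numbers are 20 and -18 (since 20 * (-18) = -360 and 20 + (-18) = 2).
So x^2 + 2x - 360 = (x + 20)(x - 18) = 0
Setting each factor to zero: x = -20 or x = 18

x = -20, x = 18


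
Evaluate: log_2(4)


We need the exponent such that 2^? = 4
2^2 = 4
Therefore log_2(4) = 2

2


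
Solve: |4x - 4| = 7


An absolute value equation |expr| = 7 gives two cases:
Case 1: 4x - 4 = 7
  4x = 11, so x = 11/4
Case 2: 4x - 4 = -7
  4x = -3, so x = -3/4

x = -3/4, x = 11/4


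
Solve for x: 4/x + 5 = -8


Subtract 5 from both sides: 4/x = -13
Multiply both sides by x: 4 = -13 * x
Divide by -13: x = -4/13

x = -4/13


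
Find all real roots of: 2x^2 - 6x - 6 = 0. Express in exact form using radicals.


Using the quadratic formula: x = (-b ± sqrt(b^2 - 4ac)) / (2a)
Here a = 2, b = -6, c = -6
Discriminant = b^2 - 4ac = (-6)^2 - 4(2)(-6) = 36 + 48 = 84
Since discriminant = 84 > 0, there are two real roots.
x = (6 ± 2*sqrt(21)) / 4
Simplifying: x = (3 ± sqrt(21)) / 2
Numerically: x ≈ 3.7913 or x ≈ -0.7913

x = (3 + sqrt(21)) / 2 or x = (3 - sqrt(21)) / 2


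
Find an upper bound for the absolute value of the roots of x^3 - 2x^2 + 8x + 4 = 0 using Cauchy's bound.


Cauchy's bound: all roots r satisfy |r| <= 1 + max(|a_i/a_n|) for i = 0,...,n-1
where a_n is the leading coefficient.

Coefficients: [1, -2, 8, 4]
Leading coefficient a_n = 1
Ratios |a_i/a_n|: 2, 8, 4
Maximum ratio: 8
Cauchy's bound: |r| <= 1 + 8 = 9

Upper bound = 9


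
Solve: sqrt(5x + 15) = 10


Square both sides: 5x + 15 = 10^2 = 100
5x = 100 - 15 = 85
x = 17
Check: sqrt(5*17 + 15) = sqrt(100) = 10 ✓

x = 17


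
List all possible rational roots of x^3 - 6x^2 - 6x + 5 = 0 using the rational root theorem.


Rational root theorem: possible roots are ±p/q where:
  p divides the constant term (5): p ∈ {1, 5}
  q divides the leading coefficient (1): q ∈ {1}

All possible rational roots: -5, -1, 1, 5

-5, -1, 1, 5


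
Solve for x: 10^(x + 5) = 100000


Express both sides with the same base.
100000 = 10^5
Since the bases match, equate exponents: x + 5 = 5
So x = 5 - (5) = 0

x = 0


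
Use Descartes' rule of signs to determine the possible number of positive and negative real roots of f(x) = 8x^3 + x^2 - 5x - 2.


Descartes' rule of signs:

For positive roots, count sign changes in f(x) = 8x^3 + x^2 - 5x - 2:
Signs of coefficients: +, +, -, -
Number of sign changes: 1
Possible positive real roots: 1

For negative roots, examine f(-x) = -8x^3 + x^2 + 5x - 2:
Signs of coefficients: -, +, +, -
Number of sign changes: 2
Possible negative real roots: 2, 0

Positive roots: 1; Negative roots: 2 or 0


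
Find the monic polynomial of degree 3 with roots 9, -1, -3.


A monic polynomial with roots 9, -1, -3 is:
p(x) = (x - 9)(x + 1)(x + 3)
After multiplying by (x - 9): x - 9
After multiplying by (x + 1): x^2 - 8x - 9
After multiplying by (x + 3): x^3 - 5x^2 - 33x - 27

x^3 - 5x^2 - 33x - 27


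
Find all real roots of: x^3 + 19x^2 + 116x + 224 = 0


Let p(x) = x^3 + 19x^2 + 116x + 224. By the rational root theorem (leading coefficient 1), any rational root is an integer divisor of 224: try ±1, ±2, ... in turn.
Test x = 1: value = 360 ≠ 0.
Test x = -1: value = 126 ≠ 0.
Test x = 2: value = 540 ≠ 0.
Test x = -2: value = 60 ≠ 0.
Test x = 4: value = 1056 ≠ 0.
Test x = -4: value = 0 ✓, so (x + 4) is a factor.
Synthetic division by (x + 4): bring down 1; 1(-4) + 19 = 15; 15(-4) + 116 = 56; 56(-4) + 224 = 0 → quotient x^2 + 15x + 56, remainder 0.
Solve the quadratic x^2 + 15x + 56 = 0: discriminant = 15^2 - 4(1)(56) = 225 - 224 = 1.
sqrt(1) = 1, so x = (-15 ± 1)/2: x = -7 or x = -8.

x = -8, x = -7, x = -4


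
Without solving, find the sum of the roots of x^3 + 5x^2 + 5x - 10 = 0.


By Vieta's formulas for x^3 + bx^2 + cx + d = 0:
  r1 + r2 + r3 = -b/a = -5
  r1*r2 + r1*r3 + r2*r3 = c/a = 5
  r1*r2*r3 = -d/a = 10


Sum = -5


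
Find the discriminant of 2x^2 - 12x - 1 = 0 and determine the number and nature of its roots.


For ax^2 + bx + c = 0, discriminant D = b^2 - 4ac
Here a = 2, b = -12, c = -1
D = (-12)^2 - 4(2)(-1) = 144 + 8 = 152

D = 152 > 0 but not a perfect square
The equation has 2 distinct real irrational roots.

Discriminant = 152, 2 distinct real irrational roots


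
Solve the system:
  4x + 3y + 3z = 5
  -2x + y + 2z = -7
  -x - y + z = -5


Using Cramer's rule. Expand each determinant along the first row.
D  = 4*[1*1 - 2*(-1)] - 3*[(-2)*1 - 2*(-1)] + 3*[(-2)*(-1) - 1*(-1)]
  = 4*(3) - 3*(0) + 3*(3) = 21
Dx = 5*[1*1 - 2*(-1)] - 3*[(-7)*1 - 2*(-5)] + 3*[(-7)*(-1) - 1*(-5)]
  = 5*(3) - 3*(3) + 3*(12) = 42
Dy = 4*[(-7)*1 - 2*(-5)] - 5*[(-2)*1 - 2*(-1)] + 3*[(-2)*(-5) - (-7)*(-1)]
  = 4*(3) - 5*(0) + 3*(3) = 21
Dz = 4*[1*(-5) - (-7)*(-1)] - 3*[(-2)*(-5) - (-7)*(-1)] + 5*[(-2)*(-1) - 1*(-1)]
  = 4*(-12) - 3*(3) + 5*(3) = -42
x = Dx/D = 42/21 = 2, y = Dy/D = 21/21 = 1, z = Dz/D = -42/21 = -2
Check eq1: (4)(2) + (3)(1) + (3)(-2) = 5 = 5 ✓
Check eq2: (-2)(2) + (1)(1) + (2)(-2) = -7 = -7 ✓
Check eq3: (-1)(2) + (-1)(1) + (1)(-2) = -5 = -5 ✓

x = 2, y = 1, z = -2


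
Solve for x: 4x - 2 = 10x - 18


Starting with: 4x - 2 = 10x - 18
Move all x terms to left: (4 - 10)x = -18 + 2
Simplify: -6x = -16
Divide both sides by -6: x = 8/3

x = 8/3


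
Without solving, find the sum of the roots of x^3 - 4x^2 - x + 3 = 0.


By Vieta's formulas for x^3 + bx^2 + cx + d = 0:
  r1 + r2 + r3 = -b/a = 4
  r1*r2 + r1*r3 + r2*r3 = c/a = -1
  r1*r2*r3 = -d/a = -3


Sum = 4


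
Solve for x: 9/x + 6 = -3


Subtract 6 from both sides: 9/x = -9
Multiply both sides by x: 9 = -9 * x
Divide by -9: x = -1

x = -1


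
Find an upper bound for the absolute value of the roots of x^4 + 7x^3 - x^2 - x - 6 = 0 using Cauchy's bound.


Cauchy's bound: all roots r satisfy |r| <= 1 + max(|a_i/a_n|) for i = 0,...,n-1
where a_n is the leading coefficient.

Coefficients: [1, 7, -1, -1, -6]
Leading coefficient a_n = 1
Ratios |a_i/a_n|: 7, 1, 1, 6
Maximum ratio: 7
Cauchy's bound: |r| <= 1 + 7 = 8

Upper bound = 8


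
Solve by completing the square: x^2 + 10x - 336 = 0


Start: x^2 + 10x - 336 = 0
Move constant: x^2 + 10x = 336
Half of 10 is 5, squared is 25
Add 25 to both sides: x^2 + 10x + 25 = 361
(x + 5)^2 = 361
x + 5 = ±19
x = -5 + 19 = 14 or x = -5 - 19 = -24

x = -24, x = 14


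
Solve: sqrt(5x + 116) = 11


Square both sides: 5x + 116 = 11^2 = 121
5x = 121 - 116 = 5
x = 1
Check: sqrt(5*1 + 116) = sqrt(121) = 11 ✓

x = 1


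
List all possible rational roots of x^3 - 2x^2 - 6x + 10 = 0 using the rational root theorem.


Rational root theorem: possible roots are ±p/q where:
  p divides the constant term (10): p ∈ {1, 2, 5, 10}
  q divides the leading coefficient (1): q ∈ {1}

All possible rational roots: -10, -5, -2, -1, 1, 2, 5, 10

-10, -5, -2, -1, 1, 2, 5, 10


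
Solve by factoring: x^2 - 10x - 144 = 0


We need two numbers that multiply to -144 and add to -10.
Those numbers are -18 and 8 (since (-18) * 8 = -144 and (-18) + 8 = -10).
So x^2 - 10x - 144 = (x - 18)(x + 8) = 0
Setting each factor to zero: x = 18 or x = -8

x = -8, x = 18


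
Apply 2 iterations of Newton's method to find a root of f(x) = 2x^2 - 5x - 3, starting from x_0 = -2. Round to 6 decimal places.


Newton's method: x_(n+1) = x_n - f(x_n)/f'(x_n)
f(x) = 2x^2 - 5x - 3
f'(x) = 4x - 5

Iteration 1:
  f(-2.000000) = 15.000000
  f'(-2.000000) = -13.000000
  x_1 = -2.000000 - (15.000000)/(-13.000000) = -0.846154

Iteration 2:
  f(-0.846154) = 2.662722
  f'(-0.846154) = -8.384615
  x_2 = -0.846154 - (2.662722)/(-8.384615) = -0.528582

x_2 = -0.528582


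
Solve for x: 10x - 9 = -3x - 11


Starting with: 10x - 9 = -3x - 11
Move all x terms to left: (10 + 3)x = -11 + 9
Simplify: 13x = -2
Divide both sides by 13: x = -2/13

x = -2/13


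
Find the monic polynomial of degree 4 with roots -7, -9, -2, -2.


A monic polynomial with roots -7, -9, -2, -2 is:
p(x) = (x + 7)(x + 9)(x + 2)(x + 2)
After multiplying by (x + 7): x + 7
After multiplying by (x + 9): x^2 + 16x + 63
After multiplying by (x + 2): x^3 + 18x^2 + 95x + 126
After multiplying by (x + 2): x^4 + 20x^3 + 131x^2 + 316x + 252

x^4 + 20x^3 + 131x^2 + 316x + 252


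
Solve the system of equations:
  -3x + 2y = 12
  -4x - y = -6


Using Cramer's rule:
Determinant D = (-3)(-1) - (-4)(2) = 3 + 8 = 11
Dx = (12)(-1) - (-6)(2) = -12 + 12 = 0
Dy = (-3)(-6) - (-4)(12) = 18 + 48 = 66
x = Dx/D = 0/11 = 0
y = Dy/D = 66/11 = 6

x = 0, y = 6


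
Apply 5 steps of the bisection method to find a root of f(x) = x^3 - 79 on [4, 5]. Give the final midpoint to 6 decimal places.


f(x) = x^3 - 79
f(4) = -15 < 0
f(5) = 46 > 0

Step 1: midpoint = (4.000000 + 5.000000)/2 = 4.500000
  f(4.500000) = 12.125000
  f(mid) > 0, so root is in [4.000000, 4.500000]

Step 2: midpoint = (4.000000 + 4.500000)/2 = 4.250000
  f(4.250000) = -2.234375
  f(mid) < 0, so root is in [4.250000, 4.500000]

Step 3: midpoint = (4.250000 + 4.500000)/2 = 4.375000
  f(4.375000) = 4.740234
  f(mid) > 0, so root is in [4.250000, 4.375000]

Step 4: midpoint = (4.250000 + 4.375000)/2 = 4.312500
  f(4.312500) = 1.202393
  f(mid) > 0, so root is in [4.250000, 4.312500]

Step 5: midpoint = (4.250000 + 4.312500)/2 = 4.281250
  f(4.281250) = -0.528534
  f(mid) < 0, so root is in [4.281250, 4.312500]

midpoint = 4.281250


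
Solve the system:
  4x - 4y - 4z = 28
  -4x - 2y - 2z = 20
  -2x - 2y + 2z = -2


Using Cramer's rule. Expand each determinant along the first row.
D  = 4*[(-2)*2 - (-2)*(-2)] - (-4)*[(-4)*2 - (-2)*(-2)] + (-4)*[(-4)*(-2) - (-2)*(-2)]
  = 4*(-8) - (-4)*(-12) + (-4)*(4) = -96
Dx = 28*[(-2)*2 - (-2)*(-2)] - (-4)*[20*2 - (-2)*(-2)] + (-4)*[20*(-2) - (-2)*(-2)]
  = 28*(-8) - (-4)*(36) + (-4)*(-44) = 96
Dy = 4*[20*2 - (-2)*(-2)] - 28*[(-4)*2 - (-2)*(-2)] + (-4)*[(-4)*(-2) - 20*(-2)]
  = 4*(36) - 28*(-12) + (-4)*(48) = 288
Dz = 4*[(-2)*(-2) - 20*(-2)] - (-4)*[(-4)*(-2) - 20*(-2)] + 28*[(-4)*(-2) - (-2)*(-2)]
  = 4*(44) - (-4)*(48) + 28*(4) = 480
x = Dx/D = 96/-96 = -1, y = Dy/D = 288/-96 = -3, z = Dz/D = 480/-96 = -5
Check eq1: (4)(-1) + (-4)(-3) + (-4)(-5) = 28 = 28 ✓
Check eq2: (-4)(-1) + (-2)(-3) + (-2)(-5) = 20 = 20 ✓
Check eq3: (-2)(-1) + (-2)(-3) + (2)(-5) = -2 = -2 ✓

x = -1, y = -3, z = -5


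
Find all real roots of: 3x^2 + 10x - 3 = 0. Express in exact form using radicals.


Using the quadratic formula: x = (-b ± sqrt(b^2 - 4ac)) / (2a)
Here a = 3, b = 10, c = -3
Discriminant = b^2 - 4ac = 10^2 - 4(3)(-3) = 100 + 36 = 136
Since discriminant = 136 > 0, there are two real roots.
x = (-10 ± 2*sqrt(34)) / 6
Simplifying: x = (-5 ± sqrt(34)) / 3
Numerically: x ≈ 0.2770 or x ≈ -3.6103

x = (-5 + sqrt(34)) / 3 or x = (-5 - sqrt(34)) / 3


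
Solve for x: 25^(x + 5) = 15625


Express both sides with the same base.
15625 = 25^3
Since the bases match, equate exponents: x + 5 = 3
So x = 3 - (5) = -2

x = -2


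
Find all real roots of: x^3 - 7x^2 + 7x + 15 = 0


Let p(x) = x^3 - 7x^2 + 7x + 15. By the rational root theorem (leading coefficient 1), any rational root is an integer divisor of 15: try ±1, ±2, ... in turn.
Test x = 1: value = 16 ≠ 0.
Test x = -1: value = 0 ✓, so (x + 1) is a factor.
Synthetic division by (x + 1): bring down 1; 1(-1) - 7 = -8; (-8)(-1) + 7 = 15; 15(-1) + 15 = 0 → quotient x^2 - 8x + 15, remainder 0.
Solve the quadratic x^2 - 8x + 15 = 0: discriminant = (-8)^2 - 4(1)(15) = 64 - 60 = 4.
sqrt(4) = 2, so x = (8 ± 2)/2: x = 5 or x = 3.

x = -1, x = 3, x = 5


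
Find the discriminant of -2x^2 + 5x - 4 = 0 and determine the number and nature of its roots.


For ax^2 + bx + c = 0, discriminant D = b^2 - 4ac
Here a = -2, b = 5, c = -4
D = (5)^2 - 4(-2)(-4) = 25 - 32 = -7

D = -7 < 0
The equation has no real roots (2 complex conjugate roots).

Discriminant = -7, no real roots (2 complex conjugate roots)


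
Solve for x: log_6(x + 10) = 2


Convert to exponential form: x + 10 = 6^2 = 36
x = 36 - 10 = 26
Check: log_6(26 + 10) = log_6(36) = log_6(36) = 2 ✓

x = 26


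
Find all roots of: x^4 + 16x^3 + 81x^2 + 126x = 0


The constant term is 0, so x = 0 is a root. Factor out x:
  x^3 + 16x^2 + 81x + 126 = 0
Let p(x) = x^3 + 16x^2 + 81x + 126. By the rational root theorem (leading coefficient 1), any rational root is an integer divisor of 126: try ±1, ±2, ... in turn.
Test x = 1: value = 224 ≠ 0.
Test x = -1: value = 60 ≠ 0.
Test x = 2: value = 360 ≠ 0.
Test x = -2: value = 20 ≠ 0.
Test x = 3: value = 540 ≠ 0.
Test x = -3: value = 0 ✓, so (x + 3) is a factor.
Synthetic division by (x + 3): bring down 1; 1(-3) + 16 = 13; 13(-3) + 81 = 42; 42(-3) + 126 = 0 → quotient x^2 + 13x + 42, remainder 0.
Solve the quadratic x^2 + 13x + 42 = 0: discriminant = 13^2 - 4(1)(42) = 169 - 168 = 1.
sqrt(1) = 1, so x = (-13 ± 1)/2: x = -6 or x = -7.
Collecting all roots found:

x = -7, x = -6, x = -3, x = 0


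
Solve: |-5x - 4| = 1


An absolute value equation |expr| = 1 gives two cases:
Case 1: -5x - 4 = 1
  -5x = 5, so x = -1
Case 2: -5x - 4 = -1
  -5x = 3, so x = -3/5

x = -1, x = -3/5
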